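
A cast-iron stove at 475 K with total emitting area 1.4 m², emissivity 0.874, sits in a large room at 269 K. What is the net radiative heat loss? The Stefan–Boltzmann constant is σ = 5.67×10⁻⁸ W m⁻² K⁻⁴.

Q = εσA(T⁴ − T_s⁴). T⁴ − T_s⁴ = (475)⁴ − (269)⁴ = 5.09×10^10 − 5.24×10^9 = 4.57×10^10 K⁴.
Q = 0.874 × 5.67×10⁻⁸ × 1.40 × 4.57×10^10 = 3170 W.

Q ≈ 3170 W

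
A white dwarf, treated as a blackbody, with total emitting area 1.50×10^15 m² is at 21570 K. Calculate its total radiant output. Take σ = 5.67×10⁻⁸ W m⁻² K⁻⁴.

P = σAT⁴ = 5.67×10⁻⁸ × 1.50×10^15 × (21570)⁴ = 5.67×10⁻⁸ × 1.50×10^15 × 2.16×10^17.
P = 1.84×10^25 W.

P ≈ 1.84×10^25 W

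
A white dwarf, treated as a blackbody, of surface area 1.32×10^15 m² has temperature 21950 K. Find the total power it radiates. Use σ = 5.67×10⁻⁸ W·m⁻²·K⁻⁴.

P = σAT⁴ = 5.67×10⁻⁸ × 1.32×10^15 × (21950)⁴ = 5.67×10⁻⁸ × 1.32×10^15 × 2.32×10^17.
P = 1.74×10^25 W.

P ≈ 1.74×10^25 W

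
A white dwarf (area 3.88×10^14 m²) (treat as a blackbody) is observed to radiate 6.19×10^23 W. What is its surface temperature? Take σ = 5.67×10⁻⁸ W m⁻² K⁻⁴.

T ≈ 13000 K

From P = σAT⁴, T = (P / σA)^(1/4) = (6.19×10^23 / (5.67×10⁻⁸ × 3.88×10^14))^(1/4).
T = (2.81×10^16)^(1/4) = 13000 K.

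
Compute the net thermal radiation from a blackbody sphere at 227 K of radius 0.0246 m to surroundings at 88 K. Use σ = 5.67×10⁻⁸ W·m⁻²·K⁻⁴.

Q ≈ 1.12 W

A = 4πr² = 4π × (0.0246)² = 7.60×10^-3 m².
Q = σA(T⁴ − T_s⁴). T⁴ − T_s⁴ = (227)⁴ − (88)⁴ = 2.66×10^9 − 6.00×10^7 = 2.60×10^9 K⁴.
Q = 5.67×10⁻⁸ × 7.60×10^-3 × 2.60×10^9 = 1.12 W.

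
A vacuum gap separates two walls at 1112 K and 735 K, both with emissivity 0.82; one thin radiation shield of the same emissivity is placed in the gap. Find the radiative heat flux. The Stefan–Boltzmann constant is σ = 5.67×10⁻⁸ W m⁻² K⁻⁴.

q ≈ 24400 W/m²

Each of the 2 gaps contributes resistance (2/ε − 1) = 2/0.82 − 1 = 1.439; total = 2.878.
q = σ(T₁⁴ − T₂⁴) / 2.878 = 5.67×10⁻⁸ × 1.24×10^12 / 2.878 = 24400 W/m².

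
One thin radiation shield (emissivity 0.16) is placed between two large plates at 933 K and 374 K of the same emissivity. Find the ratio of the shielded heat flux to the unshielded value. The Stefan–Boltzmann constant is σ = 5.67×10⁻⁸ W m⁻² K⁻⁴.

With N identical shields there are N+1 = 2 gaps in series, each with the same radiative resistance, so the flux falls to 1/(N+1) of its unshielded value.

ratio ≈ 0.500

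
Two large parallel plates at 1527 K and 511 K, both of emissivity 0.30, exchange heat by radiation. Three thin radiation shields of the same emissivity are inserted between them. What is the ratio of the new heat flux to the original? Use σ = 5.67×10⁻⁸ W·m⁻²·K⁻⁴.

With N identical shields there are N+1 = 4 gaps in series, each with the same radiative resistance, so the flux falls to 1/(N+1) of its unshielded value.

ratio ≈ 0.250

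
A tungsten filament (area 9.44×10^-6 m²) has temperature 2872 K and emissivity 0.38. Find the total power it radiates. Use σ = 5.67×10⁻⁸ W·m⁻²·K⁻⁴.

P = εσAT⁴ = 0.38 × 5.67×10⁻⁸ × 9.44×10^-6 × (2872)⁴ = 0.38 × 5.67×10⁻⁸ × 9.44×10^-6 × 6.80×10^13.
P = 13.8 W.

P ≈ 13.8 W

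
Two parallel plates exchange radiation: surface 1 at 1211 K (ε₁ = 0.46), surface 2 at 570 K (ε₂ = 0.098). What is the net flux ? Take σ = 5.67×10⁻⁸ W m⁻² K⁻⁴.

For two large parallel gray plates, q = σ(T₁⁴ − T₂⁴) / (1/ε₁ + 1/ε₂ − 1).
1/ε₁ + 1/ε₂ − 1 = 1/0.46 + 1/0.098 − 1 = 11.38.
T₁⁴ − T₂⁴ = 2.15×10^12 − 1.06×10^11 = 2.05×10^12 K⁴.
q = 5.67×10⁻⁸ × 2.05×10^12 / 11.38 = 10200 W/m².

q ≈ 10200 W/m²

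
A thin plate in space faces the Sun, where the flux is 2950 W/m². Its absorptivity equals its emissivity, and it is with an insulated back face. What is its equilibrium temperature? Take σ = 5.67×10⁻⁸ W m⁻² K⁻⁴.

T ≈ 478 K

Absorbed flux αS = emitted flux εσT⁴ (one radiating face); with α = ε, T = (S/σ)^(1/4).
T = (2950 / 5.67×10⁻⁸)^(1/4) = (5.20×10^10)^(1/4).
T = 478 K.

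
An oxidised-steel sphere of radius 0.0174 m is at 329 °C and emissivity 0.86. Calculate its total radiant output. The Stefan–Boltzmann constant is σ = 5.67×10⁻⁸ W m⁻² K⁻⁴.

A = 4πr² = 4π × (0.0174)² = 3.80×10^-3 m².
329 °C = 602 K.
Stefan–Boltzmann: P = εσAT⁴ = 0.86 × 5.67×10⁻⁸ × 3.80×10^-3 × (602)⁴ = 0.86 × 5.67×10⁻⁸ × 3.80×10^-3 × 1.31×10^11.
P = 24.4 W.

P ≈ 24.4 W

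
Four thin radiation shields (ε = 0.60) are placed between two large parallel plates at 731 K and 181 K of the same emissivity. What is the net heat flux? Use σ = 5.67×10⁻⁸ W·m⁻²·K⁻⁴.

Each of the 5 gaps contributes resistance (2/ε − 1) = 2/0.60 − 1 = 2.333; total = 11.67.
q = σ(T₁⁴ − T₂⁴) / 11.67 = 5.67×10⁻⁸ × 2.84×10^11 / 11.67 = 1380 W/m².

q ≈ 1380 W/m²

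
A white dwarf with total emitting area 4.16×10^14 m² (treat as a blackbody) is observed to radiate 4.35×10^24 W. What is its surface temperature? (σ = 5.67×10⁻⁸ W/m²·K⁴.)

From P = σAT⁴, T = (P / σA)^(1/4) = (4.35×10^24 / (5.67×10⁻⁸ × 4.16×10^14))^(1/4).
T = (1.84×10^17)^(1/4) = 20700 K.

T ≈ 20700 K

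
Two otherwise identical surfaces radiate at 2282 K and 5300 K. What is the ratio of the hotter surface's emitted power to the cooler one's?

ratio ≈ 29.1

P ∝ T⁴, so the ratio is (5300/2282)⁴ = (2.323)⁴ = 29.1.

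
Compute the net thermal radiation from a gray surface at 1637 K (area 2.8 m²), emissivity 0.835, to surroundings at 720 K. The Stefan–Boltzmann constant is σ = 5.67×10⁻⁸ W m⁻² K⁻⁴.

Q ≈ 9.16×10^5 W

Q = εσA(T⁴ − T_s⁴). T⁴ − T_s⁴ = (1637)⁴ − (720)⁴ = 7.18×10^12 − 2.69×10^11 = 6.91×10^12 K⁴.
Q = 0.835 × 5.67×10⁻⁸ × 2.80 × 6.91×10^12 = 9.16×10^5 W.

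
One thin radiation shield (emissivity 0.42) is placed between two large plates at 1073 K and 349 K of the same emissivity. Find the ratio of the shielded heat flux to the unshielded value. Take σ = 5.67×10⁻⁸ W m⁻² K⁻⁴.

ratio ≈ 0.500

With N identical shields there are N+1 = 2 gaps in series, each with the same radiative resistance, so the flux falls to 1/(N+1) of its unshielded value.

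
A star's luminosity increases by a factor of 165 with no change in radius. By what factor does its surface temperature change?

factor ≈ 3.58

P ∝ T⁴ ⇒ T ∝ P^(1/4), so T scales by (165)^(1/4) = 3.58.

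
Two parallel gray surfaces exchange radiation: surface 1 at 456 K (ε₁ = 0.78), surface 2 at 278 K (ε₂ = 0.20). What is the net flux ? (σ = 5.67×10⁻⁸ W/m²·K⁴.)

q ≈ 400 W/m²

For two large parallel gray plates, q = σ(T₁⁴ − T₂⁴) / (1/ε₁ + 1/ε₂ − 1).
1/ε₁ + 1/ε₂ − 1 = 1/0.78 + 1/0.20 − 1 = 5.282.
T₁⁴ − T₂⁴ = 4.32×10^10 − 5.97×10^9 = 3.73×10^10 K⁴.
q = 5.67×10⁻⁸ × 3.73×10^10 / 5.282 = 400 W/m².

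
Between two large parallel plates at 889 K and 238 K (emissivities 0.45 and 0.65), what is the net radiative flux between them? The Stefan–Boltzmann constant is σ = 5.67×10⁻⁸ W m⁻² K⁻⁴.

q ≈ 12800 W/m²

For two large parallel gray plates, q = σ(T₁⁴ − T₂⁴) / (1/ε₁ + 1/ε₂ − 1).
1/ε₁ + 1/ε₂ − 1 = 1/0.45 + 1/0.65 − 1 = 2.761.
T₁⁴ − T₂⁴ = 6.25×10^11 − 3.21×10^9 = 6.21×10^11 K⁴.
q = 5.67×10⁻⁸ × 6.21×10^11 / 2.761 = 12800 W/m².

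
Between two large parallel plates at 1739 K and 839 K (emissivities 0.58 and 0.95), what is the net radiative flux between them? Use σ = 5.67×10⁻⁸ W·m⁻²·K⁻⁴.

q ≈ 2.76×10^5 W/m²

For two large parallel gray plates, q = σ(T₁⁴ − T₂⁴) / (1/ε₁ + 1/ε₂ − 1).
1/ε₁ + 1/ε₂ − 1 = 1/0.58 + 1/0.95 − 1 = 1.777.
T₁⁴ − T₂⁴ = 9.15×10^12 − 4.96×10^11 = 8.65×10^12 K⁴.
q = 5.67×10⁻⁸ × 8.65×10^12 / 1.777 = 2.76×10^5 W/m².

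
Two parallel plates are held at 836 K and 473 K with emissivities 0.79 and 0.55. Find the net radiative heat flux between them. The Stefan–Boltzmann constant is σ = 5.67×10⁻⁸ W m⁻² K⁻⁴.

q ≈ 11900 W/m²

For two large parallel gray plates, q = σ(T₁⁴ − T₂⁴) / (1/ε₁ + 1/ε₂ − 1).
1/ε₁ + 1/ε₂ − 1 = 1/0.79 + 1/0.55 − 1 = 2.084.
T₁⁴ − T₂⁴ = 4.88×10^11 − 5.01×10^10 = 4.38×10^11 K⁴.
q = 5.67×10⁻⁸ × 4.38×10^11 / 2.084 = 11900 W/m².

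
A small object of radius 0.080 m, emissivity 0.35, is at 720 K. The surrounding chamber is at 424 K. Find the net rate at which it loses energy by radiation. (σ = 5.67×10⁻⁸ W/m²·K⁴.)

Q ≈ 377 W

A = 4πr² = 4π × (0.080)² = 0.0804 m².
Q = εσA(T⁴ − T_s⁴). T⁴ − T_s⁴ = (720)⁴ − (424)⁴ = 2.69×10^11 − 3.23×10^10 = 2.36×10^11 K⁴.
Q = 0.35 × 5.67×10⁻⁸ × 0.0804 × 2.36×10^11 = 377 W.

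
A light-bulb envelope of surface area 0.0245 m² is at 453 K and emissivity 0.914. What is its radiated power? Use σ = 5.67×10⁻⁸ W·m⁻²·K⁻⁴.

P ≈ 53.5 W

Stefan–Boltzmann: P = εσAT⁴ = 0.914 × 5.67×10⁻⁸ × 0.0245 × (453)⁴ = 0.914 × 5.67×10⁻⁸ × 0.0245 × 4.21×10^10.
P = 53.5 W.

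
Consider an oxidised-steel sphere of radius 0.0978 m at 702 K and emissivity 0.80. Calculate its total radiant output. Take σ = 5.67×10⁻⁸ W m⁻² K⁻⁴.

A = 4πr² = 4π × (0.0978)² = 0.120 m².
P = εσAT⁴ = 0.80 × 5.67×10⁻⁸ × 0.120 × (702)⁴ = 0.80 × 5.67×10⁻⁸ × 0.120 × 2.43×10^11.
P = 1320 W.

P ≈ 1320 W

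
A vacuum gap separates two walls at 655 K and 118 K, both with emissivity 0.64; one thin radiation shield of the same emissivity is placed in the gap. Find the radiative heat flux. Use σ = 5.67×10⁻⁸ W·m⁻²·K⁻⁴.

Each of the 2 gaps contributes resistance (2/ε − 1) = 2/0.64 − 1 = 2.125; total = 4.250.
q = σ(T₁⁴ − T₂⁴) / 4.250 = 5.67×10⁻⁸ × 1.84×10^11 / 4.250 = 2450 W/m².

q ≈ 2450 W/m²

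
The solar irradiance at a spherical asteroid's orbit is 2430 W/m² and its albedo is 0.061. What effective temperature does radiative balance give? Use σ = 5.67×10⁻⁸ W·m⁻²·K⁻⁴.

Power absorbed = (1−a)S·πR²; power emitted = 4πR²σT⁴. Equating and cancelling πR²:
T = ((1−a)S / 4σ)^(1/4) = (2280 / (4 × 5.67×10⁻⁸))^(1/4) = (1.01×10^10)^(1/4).
T = 317 K.

T ≈ 317 K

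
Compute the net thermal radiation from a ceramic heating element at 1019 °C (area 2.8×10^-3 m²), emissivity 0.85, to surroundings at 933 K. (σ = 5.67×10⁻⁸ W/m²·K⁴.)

Convert: 1019 °C = 1292 K.
Q = εσA(T⁴ − T_s⁴). T⁴ − T_s⁴ = (1292)⁴ − (933)⁴ = 2.79×10^12 − 7.58×10^11 = 2.03×10^12 K⁴.
Q = 0.85 × 5.67×10⁻⁸ × 2.80×10^-3 × 2.03×10^12 = 274 W.

Q ≈ 274 W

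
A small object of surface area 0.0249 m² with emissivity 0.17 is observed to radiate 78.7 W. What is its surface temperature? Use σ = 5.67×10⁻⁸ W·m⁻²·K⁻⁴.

From P = εσAT⁴, T = (P / εσA)^(1/4) = (78.7 / (0.17 × 5.67×10⁻⁸ × 0.0249))^(1/4).
T = (3.28×10^11)^(1/4) = 757 K.

T ≈ 757 K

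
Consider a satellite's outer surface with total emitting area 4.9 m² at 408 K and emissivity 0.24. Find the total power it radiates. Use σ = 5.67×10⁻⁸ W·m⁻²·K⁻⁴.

P = εσAT⁴ = 0.24 × 5.67×10⁻⁸ × 4.90 × (408)⁴ = 0.24 × 5.67×10⁻⁸ × 4.90 × 2.77×10^10.
P = 1850 W.

P ≈ 1850 W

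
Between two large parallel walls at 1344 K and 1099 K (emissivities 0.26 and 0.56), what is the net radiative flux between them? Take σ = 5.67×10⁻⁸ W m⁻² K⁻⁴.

For two large parallel gray plates, q = σ(T₁⁴ − T₂⁴) / (1/ε₁ + 1/ε₂ − 1).
1/ε₁ + 1/ε₂ − 1 = 1/0.26 + 1/0.56 − 1 = 4.632.
T₁⁴ − T₂⁴ = 3.26×10^12 − 1.46×10^12 = 1.80×10^12 K⁴.
q = 5.67×10⁻⁸ × 1.80×10^12 / 4.632 = 22100 W/m².

q ≈ 22100 W/m²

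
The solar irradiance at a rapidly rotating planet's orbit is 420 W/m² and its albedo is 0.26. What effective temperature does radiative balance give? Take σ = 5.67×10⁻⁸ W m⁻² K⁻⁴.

Power absorbed = (1−a)S·πR²; power emitted = 4πR²σT⁴. Equating and cancelling πR²:
T = ((1−a)S / 4σ)^(1/4) = (311 / (4 × 5.67×10⁻⁸))^(1/4) = (1.37×10^9)^(1/4).
T = 192 K.

T ≈ 192 K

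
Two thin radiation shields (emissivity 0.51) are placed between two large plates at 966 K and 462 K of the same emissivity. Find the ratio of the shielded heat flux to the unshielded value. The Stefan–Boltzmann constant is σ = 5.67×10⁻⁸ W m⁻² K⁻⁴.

With N identical shields there are N+1 = 3 gaps in series, each with the same radiative resistance, so the flux falls to 1/(N+1) of its unshielded value.

ratio ≈ 0.333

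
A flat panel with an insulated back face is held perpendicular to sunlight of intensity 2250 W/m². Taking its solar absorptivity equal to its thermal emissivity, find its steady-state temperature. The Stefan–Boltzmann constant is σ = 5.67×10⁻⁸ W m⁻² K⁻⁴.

T ≈ 446 K

Absorbed flux αS = emitted flux εσT⁴ (one radiating face); with α = ε, T = (S/σ)^(1/4).
T = (2250 / 5.67×10⁻⁸)^(1/4) = (3.97×10^10)^(1/4).
T = 446 K.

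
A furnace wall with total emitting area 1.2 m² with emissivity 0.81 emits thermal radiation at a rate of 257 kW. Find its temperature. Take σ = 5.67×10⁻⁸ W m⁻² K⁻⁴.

T ≈ 1470 K

From P = εσAT⁴, T = (P / εσA)^(1/4) = (2.57×10^5 / (0.81 × 5.67×10⁻⁸ × 1.20))^(1/4).
T = (4.66×10^12)^(1/4) = 1470 K.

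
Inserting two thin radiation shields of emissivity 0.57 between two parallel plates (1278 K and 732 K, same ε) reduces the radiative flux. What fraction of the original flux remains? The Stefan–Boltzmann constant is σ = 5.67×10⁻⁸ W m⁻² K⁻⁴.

ratio ≈ 0.333

With N identical shields there are N+1 = 3 gaps in series, each with the same radiative resistance, so the flux falls to 1/(N+1) of its unshielded value.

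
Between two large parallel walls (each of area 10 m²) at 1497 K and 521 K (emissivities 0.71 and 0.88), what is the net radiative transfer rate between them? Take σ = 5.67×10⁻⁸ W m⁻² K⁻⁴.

Q ≈ 1.82×10^6 W

For two large parallel gray plates, q = σ(T₁⁴ − T₂⁴) / (1/ε₁ + 1/ε₂ − 1).
1/ε₁ + 1/ε₂ − 1 = 1/0.71 + 1/0.88 − 1 = 1.545.
T₁⁴ − T₂⁴ = 5.02×10^12 − 7.37×10^10 = 4.95×10^12 K⁴.
q = 5.67×10⁻⁸ × 4.95×10^12 / 1.545 = 1.82×10^5 W/m².
Q = q·A = 1.82×10^5 × 10 = 1.82×10^6 W.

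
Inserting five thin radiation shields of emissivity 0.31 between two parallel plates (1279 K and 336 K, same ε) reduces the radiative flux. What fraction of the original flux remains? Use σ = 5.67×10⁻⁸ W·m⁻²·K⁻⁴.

With N identical shields there are N+1 = 6 gaps in series, each with the same radiative resistance, so the flux falls to 1/(N+1) of its unshielded value.

ratio ≈ 0.167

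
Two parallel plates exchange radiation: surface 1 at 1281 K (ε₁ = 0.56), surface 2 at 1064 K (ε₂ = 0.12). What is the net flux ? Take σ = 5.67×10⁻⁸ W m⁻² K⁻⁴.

q ≈ 8770 W/m²

For two large parallel gray plates, q = σ(T₁⁴ − T₂⁴) / (1/ε₁ + 1/ε₂ − 1).
1/ε₁ + 1/ε₂ − 1 = 1/0.56 + 1/0.12 − 1 = 9.119.
T₁⁴ − T₂⁴ = 2.69×10^12 − 1.28×10^12 = 1.41×10^12 K⁴.
q = 5.67×10⁻⁸ × 1.41×10^12 / 9.119 = 8770 W/m².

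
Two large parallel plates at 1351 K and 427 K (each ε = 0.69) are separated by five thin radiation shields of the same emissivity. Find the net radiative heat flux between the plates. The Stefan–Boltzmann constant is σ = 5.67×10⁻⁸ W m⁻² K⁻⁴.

Each of the 6 gaps contributes resistance (2/ε − 1) = 2/0.69 − 1 = 1.899; total = 11.39.
q = σ(T₁⁴ − T₂⁴) / 11.39 = 5.67×10⁻⁸ × 3.30×10^12 / 11.39 = 16400 W/m².

q ≈ 16400 W/m²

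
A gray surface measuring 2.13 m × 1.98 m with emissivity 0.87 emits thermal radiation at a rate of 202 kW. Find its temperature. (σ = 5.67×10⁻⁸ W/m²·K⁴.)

A = 2.13 × 1.98 = 4.22 m².
From P = εσAT⁴, T = (P / εσA)^(1/4) = (2.02×10^5 / (0.87 × 5.67×10⁻⁸ × 4.22))^(1/4).
T = (9.71×10^11)^(1/4) = 993 K.

T ≈ 993 K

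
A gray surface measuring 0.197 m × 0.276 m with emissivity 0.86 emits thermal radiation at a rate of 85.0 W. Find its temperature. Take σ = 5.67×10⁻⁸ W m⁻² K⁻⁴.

T ≈ 423 K

A = 0.197 × 0.276 = 0.0544 m².
From P = εσAT⁴, T = (P / εσA)^(1/4) = (85.0 / (0.86 × 5.67×10⁻⁸ × 0.0544))^(1/4).
T = (3.21×10^10)^(1/4) = 423 K.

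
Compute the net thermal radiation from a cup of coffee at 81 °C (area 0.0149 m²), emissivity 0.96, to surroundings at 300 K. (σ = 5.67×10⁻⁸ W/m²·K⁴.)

Q ≈ 6.17 W

Convert: 81 °C = 354 K.
Q = εσA(T⁴ − T_s⁴). T⁴ − T_s⁴ = (354)⁴ − (300)⁴ = 1.57×10^10 − 8.10×10^9 = 7.60×10^9 K⁴.
Q = 0.96 × 5.67×10⁻⁸ × 0.0149 × 7.60×10^9 = 6.17 W.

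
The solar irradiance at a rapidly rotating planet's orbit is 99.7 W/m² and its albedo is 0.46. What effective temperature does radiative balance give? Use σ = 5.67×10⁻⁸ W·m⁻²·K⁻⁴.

Power absorbed = (1−a)S·πR²; power emitted = 4πR²σT⁴. Equating and cancelling πR²:
T = ((1−a)S / 4σ)^(1/4) = (53.8 / (4 × 5.67×10⁻⁸))^(1/4) = (2.37×10^8)^(1/4).
T = 124 K.

T ≈ 124 K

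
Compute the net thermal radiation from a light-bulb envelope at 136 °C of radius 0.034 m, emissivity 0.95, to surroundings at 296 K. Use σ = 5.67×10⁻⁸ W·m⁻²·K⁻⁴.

A = 4πr² = 4π × (0.034)² = 0.0145 m².
Convert: 136 °C = 409 K.
Q = εσA(T⁴ − T_s⁴). T⁴ − T_s⁴ = (409)⁴ − (296)⁴ = 2.80×10^10 − 7.68×10^9 = 2.03×10^10 K⁴.
Q = 0.95 × 5.67×10⁻⁸ × 0.0145 × 2.03×10^10 = 15.9 W.

Q ≈ 15.9 W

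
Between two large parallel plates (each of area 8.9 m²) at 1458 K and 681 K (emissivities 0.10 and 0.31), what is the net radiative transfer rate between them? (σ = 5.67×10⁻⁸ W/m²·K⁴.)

For two large parallel gray plates, q = σ(T₁⁴ − T₂⁴) / (1/ε₁ + 1/ε₂ − 1).
1/ε₁ + 1/ε₂ − 1 = 1/0.10 + 1/0.31 − 1 = 12.23.
T₁⁴ − T₂⁴ = 4.52×10^12 − 2.15×10^11 = 4.30×10^12 K⁴.
q = 5.67×10⁻⁸ × 4.30×10^12 / 12.23 = 20000 W/m².
Q = q·A = 20000 × 8.9 = 1.78×10^5 W.

Q ≈ 1.78×10^5 W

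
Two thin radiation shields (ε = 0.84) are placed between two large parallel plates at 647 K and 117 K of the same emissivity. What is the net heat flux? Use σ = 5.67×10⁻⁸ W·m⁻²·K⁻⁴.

q ≈ 2400 W/m²

Each of the 3 gaps contributes resistance (2/ε − 1) = 2/0.84 − 1 = 1.381; total = 4.143.
q = σ(T₁⁴ − T₂⁴) / 4.143 = 5.67×10⁻⁸ × 1.75×10^11 / 4.143 = 2400 W/m².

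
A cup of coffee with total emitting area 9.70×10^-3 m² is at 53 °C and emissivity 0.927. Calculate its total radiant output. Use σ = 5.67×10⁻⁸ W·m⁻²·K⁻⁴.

53 °C = 326 K.
P = εσAT⁴ = 0.927 × 5.67×10⁻⁸ × 9.70×10^-3 × (326)⁴ = 0.927 × 5.67×10⁻⁸ × 9.70×10^-3 × 1.13×10^10.
P = 5.76 W.

P ≈ 5.76 W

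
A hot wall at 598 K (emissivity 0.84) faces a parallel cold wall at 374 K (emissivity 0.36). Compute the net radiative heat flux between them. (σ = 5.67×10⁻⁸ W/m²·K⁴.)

For two large parallel gray plates, q = σ(T₁⁴ − T₂⁴) / (1/ε₁ + 1/ε₂ − 1).
1/ε₁ + 1/ε₂ − 1 = 1/0.84 + 1/0.36 − 1 = 2.968.
T₁⁴ − T₂⁴ = 1.28×10^11 − 1.96×10^10 = 1.08×10^11 K⁴.
q = 5.67×10⁻⁸ × 1.08×10^11 / 2.968 = 2070 W/m².

q ≈ 2070 W/m²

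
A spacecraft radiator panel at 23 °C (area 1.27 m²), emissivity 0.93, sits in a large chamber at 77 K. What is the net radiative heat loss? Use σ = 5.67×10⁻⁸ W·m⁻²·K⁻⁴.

Q ≈ 512 W

Convert: 23 °C = 296 K.
Q = εσA(T⁴ − T_s⁴). T⁴ − T_s⁴ = (296)⁴ − (77)⁴ = 7.68×10^9 − 3.52×10^7 = 7.64×10^9 K⁴.
Q = 0.93 × 5.67×10⁻⁸ × 1.27 × 7.64×10^9 = 512 W.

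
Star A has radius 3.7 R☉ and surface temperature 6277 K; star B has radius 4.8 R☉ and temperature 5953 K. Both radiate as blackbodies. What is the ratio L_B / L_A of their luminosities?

L = 4πR²σT⁴ ∝ R²T⁴, so L_B/L_A = (4.8/3.7)² × (5953/6277)⁴ = 1.68 × 0.809 = 1.36.

L_B/L_A ≈ 1.36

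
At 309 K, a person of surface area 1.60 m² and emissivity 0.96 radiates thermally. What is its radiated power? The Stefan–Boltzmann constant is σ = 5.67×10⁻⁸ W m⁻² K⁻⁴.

P ≈ 794 W

Stefan–Boltzmann: P = εσAT⁴ = 0.96 × 5.67×10⁻⁸ × 1.60 × (309)⁴ = 0.96 × 5.67×10⁻⁸ × 1.60 × 9.12×10^9.
P = 794 W.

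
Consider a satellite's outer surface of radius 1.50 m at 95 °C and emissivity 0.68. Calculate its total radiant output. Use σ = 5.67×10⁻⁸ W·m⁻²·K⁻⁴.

A = 4πr² = 4π × (1.50)² = 28.3 m².
95 °C = 368 K.
Stefan–Boltzmann: P = εσAT⁴ = 0.68 × 5.67×10⁻⁸ × 28.3 × (368)⁴ = 0.68 × 5.67×10⁻⁸ × 28.3 × 1.83×10^10.
P = 20000 W.

P ≈ 20000 W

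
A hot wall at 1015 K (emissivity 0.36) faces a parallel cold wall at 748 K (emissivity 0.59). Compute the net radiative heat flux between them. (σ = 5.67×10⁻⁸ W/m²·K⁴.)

q ≈ 12200 W/m²

For two large parallel gray plates, q = σ(T₁⁴ − T₂⁴) / (1/ε₁ + 1/ε₂ − 1).
1/ε₁ + 1/ε₂ − 1 = 1/0.36 + 1/0.59 − 1 = 3.473.
T₁⁴ − T₂⁴ = 1.06×10^12 − 3.13×10^11 = 7.48×10^11 K⁴.
q = 5.67×10⁻⁸ × 7.48×10^11 / 3.473 = 12200 W/m².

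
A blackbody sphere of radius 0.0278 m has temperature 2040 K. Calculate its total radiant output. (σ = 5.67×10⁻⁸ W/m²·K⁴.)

P ≈ 9540 W

A = 4πr² = 4π × (0.0278)² = 9.71×10^-3 m².
P = σAT⁴ = 5.67×10⁻⁸ × 9.71×10^-3 × (2040)⁴ = 5.67×10⁻⁸ × 9.71×10^-3 × 1.73×10^13.
P = 9540 W.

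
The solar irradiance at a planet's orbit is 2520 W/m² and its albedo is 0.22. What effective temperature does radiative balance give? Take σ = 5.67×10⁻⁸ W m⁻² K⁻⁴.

Power absorbed = (1−a)S·πR²; power emitted = 4πR²σT⁴. Equating and cancelling πR²:
T = ((1−a)S / 4σ)^(1/4) = (1970 / (4 × 5.67×10⁻⁸))^(1/4) = (8.67×10^9)^(1/4).
T = 305 K.

T ≈ 305 K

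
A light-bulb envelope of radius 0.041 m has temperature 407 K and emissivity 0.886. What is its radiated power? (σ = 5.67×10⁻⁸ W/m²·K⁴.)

P ≈ 29.1 W

A = 4πr² = 4π × (0.041)² = 0.0211 m².
Stefan–Boltzmann: P = εσAT⁴ = 0.886 × 5.67×10⁻⁸ × 0.0211 × (407)⁴ = 0.886 × 5.67×10⁻⁸ × 0.0211 × 2.74×10^10.
P = 29.1 W.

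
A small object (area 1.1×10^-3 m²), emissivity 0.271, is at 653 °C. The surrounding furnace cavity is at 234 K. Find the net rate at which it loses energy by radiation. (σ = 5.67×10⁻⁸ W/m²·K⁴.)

Q ≈ 12.4 W

Convert: 653 °C = 926 K.
Q = εσA(T⁴ − T_s⁴). T⁴ − T_s⁴ = (926)⁴ − (234)⁴ = 7.35×10^11 − 3.00×10^9 = 7.32×10^11 K⁴.
Q = 0.271 × 5.67×10⁻⁸ × 1.10×10^-3 × 7.32×10^11 = 12.4 W.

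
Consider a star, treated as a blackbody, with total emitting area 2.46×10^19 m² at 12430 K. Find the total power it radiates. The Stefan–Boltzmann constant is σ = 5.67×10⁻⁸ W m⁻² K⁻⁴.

P = σAT⁴ = 5.67×10⁻⁸ × 2.46×10^19 × (12430)⁴ = 5.67×10⁻⁸ × 2.46×10^19 × 2.39×10^16.
P = 3.33×10^28 W.

P ≈ 3.33×10^28 W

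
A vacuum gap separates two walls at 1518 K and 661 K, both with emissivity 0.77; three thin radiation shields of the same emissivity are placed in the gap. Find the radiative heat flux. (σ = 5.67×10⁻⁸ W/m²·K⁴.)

q ≈ 45400 W/m²

Each of the 4 gaps contributes resistance (2/ε − 1) = 2/0.77 − 1 = 1.597; total = 6.390.
q = σ(T₁⁴ − T₂⁴) / 6.390 = 5.67×10⁻⁸ × 5.12×10^12 / 6.390 = 45400 W/m².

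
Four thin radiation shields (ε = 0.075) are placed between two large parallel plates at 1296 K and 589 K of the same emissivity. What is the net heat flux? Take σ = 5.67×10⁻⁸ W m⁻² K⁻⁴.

Each of the 5 gaps contributes resistance (2/ε − 1) = 2/0.075 − 1 = 25.67; total = 128.3.
q = σ(T₁⁴ − T₂⁴) / 128.3 = 5.67×10⁻⁸ × 2.70×10^12 / 128.3 = 1190 W/m².

q ≈ 1190 W/m²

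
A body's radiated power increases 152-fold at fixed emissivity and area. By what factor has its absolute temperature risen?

P ∝ T⁴ ⇒ T ∝ P^(1/4), so T scales by (152)^(1/4) = 3.51.

factor ≈ 3.51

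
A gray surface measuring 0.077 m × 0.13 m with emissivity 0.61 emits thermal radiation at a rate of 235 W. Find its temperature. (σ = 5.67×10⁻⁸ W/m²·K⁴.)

T ≈ 908 K

A = 0.077 × 0.13 = 0.0100 m².
From P = εσAT⁴, T = (P / εσA)^(1/4) = (235 / (0.61 × 5.67×10⁻⁸ × 0.0100))^(1/4).
T = (6.79×10^11)^(1/4) = 908 K.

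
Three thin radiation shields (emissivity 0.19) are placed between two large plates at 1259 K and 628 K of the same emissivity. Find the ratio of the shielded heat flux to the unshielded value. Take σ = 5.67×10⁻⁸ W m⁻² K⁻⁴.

With N identical shields there are N+1 = 4 gaps in series, each with the same radiative resistance, so the flux falls to 1/(N+1) of its unshielded value.

ratio ≈ 0.250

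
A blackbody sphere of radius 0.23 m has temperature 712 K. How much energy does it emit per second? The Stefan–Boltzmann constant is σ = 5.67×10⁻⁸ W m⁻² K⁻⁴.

A = 4πr² = 4π × (0.23)² = 0.665 m².
P = σAT⁴ = 5.67×10⁻⁸ × 0.665 × (712)⁴ = 5.67×10⁻⁸ × 0.665 × 2.57×10^11.
P = 9690 W.

P ≈ 9690 W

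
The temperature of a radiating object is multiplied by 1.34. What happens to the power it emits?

P ∝ T⁴, so the power scales as (1.34)⁴ = 3.22.

factor ≈ 3.22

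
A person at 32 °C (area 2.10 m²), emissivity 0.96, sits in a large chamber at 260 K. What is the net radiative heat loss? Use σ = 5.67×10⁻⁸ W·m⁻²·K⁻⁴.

Convert: 32 °C = 305 K.
Q = εσA(T⁴ − T_s⁴). T⁴ − T_s⁴ = (305)⁴ − (260)⁴ = 8.65×10^9 − 4.57×10^9 = 4.08×10^9 K⁴.
Q = 0.96 × 5.67×10⁻⁸ × 2.10 × 4.08×10^9 = 467 W.

Q ≈ 467 W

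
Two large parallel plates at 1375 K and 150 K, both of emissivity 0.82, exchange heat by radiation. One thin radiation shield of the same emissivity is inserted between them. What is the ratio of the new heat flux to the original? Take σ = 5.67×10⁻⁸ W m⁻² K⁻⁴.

With N identical shields there are N+1 = 2 gaps in series, each with the same radiative resistance, so the flux falls to 1/(N+1) of its unshielded value.

ratio ≈ 0.500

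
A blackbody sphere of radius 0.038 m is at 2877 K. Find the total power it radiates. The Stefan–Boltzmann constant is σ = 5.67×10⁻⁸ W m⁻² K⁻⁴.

A = 4πr² = 4π × (0.038)² = 0.0181 m².
P = σAT⁴ = 5.67×10⁻⁸ × 0.0181 × (2877)⁴ = 5.67×10⁻⁸ × 0.0181 × 6.85×10^13.
P = 70500 W.

P ≈ 70500 W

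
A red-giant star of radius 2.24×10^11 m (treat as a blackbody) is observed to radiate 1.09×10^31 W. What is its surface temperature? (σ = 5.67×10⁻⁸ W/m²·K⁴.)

T ≈ 4180 K

A = 4πr² = 4π × (2.24×10^11)² = 6.31×10^23 m².
From P = σAT⁴, T = (P / σA)^(1/4) = (1.09×10^31 / (5.67×10⁻⁸ × 6.31×10^23))^(1/4).
T = (3.05×10^14)^(1/4) = 4180 K.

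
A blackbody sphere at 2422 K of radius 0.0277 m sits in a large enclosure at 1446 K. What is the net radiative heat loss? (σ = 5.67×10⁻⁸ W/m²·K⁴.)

A = 4πr² = 4π × (0.0277)² = 9.64×10^-3 m².
Q = σA(T⁴ − T_s⁴). T⁴ − T_s⁴ = (2422)⁴ − (1446)⁴ = 3.44×10^13 − 4.37×10^12 = 3.00×10^13 K⁴.
Q = 5.67×10⁻⁸ × 9.64×10^-3 × 3.00×10^13 = 16400 W.

Q ≈ 16400 W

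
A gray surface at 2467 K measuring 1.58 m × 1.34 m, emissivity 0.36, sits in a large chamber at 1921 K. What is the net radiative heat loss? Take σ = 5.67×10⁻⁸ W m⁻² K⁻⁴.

Q ≈ 1.01×10^6 W

A = 1.58 × 1.34 = 2.12 m².
Q = εσA(T⁴ − T_s⁴). T⁴ − T_s⁴ = (2467)⁴ − (1921)⁴ = 3.70×10^13 − 1.36×10^13 = 2.34×10^13 K⁴.
Q = 0.36 × 5.67×10⁻⁸ × 2.12 × 2.34×10^13 = 1.01×10^6 W.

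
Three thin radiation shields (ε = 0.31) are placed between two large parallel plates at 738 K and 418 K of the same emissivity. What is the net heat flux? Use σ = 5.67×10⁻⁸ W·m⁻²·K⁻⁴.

q ≈ 692 W/m²

Each of the 4 gaps contributes resistance (2/ε − 1) = 2/0.31 − 1 = 5.452; total = 21.81.
q = σ(T₁⁴ − T₂⁴) / 21.81 = 5.67×10⁻⁸ × 2.66×10^11 / 21.81 = 692 W/m².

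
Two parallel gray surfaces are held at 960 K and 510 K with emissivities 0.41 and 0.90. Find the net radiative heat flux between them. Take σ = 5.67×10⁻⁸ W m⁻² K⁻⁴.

q ≈ 17400 W/m²

For two large parallel gray plates, q = σ(T₁⁴ − T₂⁴) / (1/ε₁ + 1/ε₂ − 1).
1/ε₁ + 1/ε₂ − 1 = 1/0.41 + 1/0.90 − 1 = 2.550.
T₁⁴ − T₂⁴ = 8.49×10^11 − 6.77×10^10 = 7.82×10^11 K⁴.
q = 5.67×10⁻⁸ × 7.82×10^11 / 2.550 = 17400 W/m².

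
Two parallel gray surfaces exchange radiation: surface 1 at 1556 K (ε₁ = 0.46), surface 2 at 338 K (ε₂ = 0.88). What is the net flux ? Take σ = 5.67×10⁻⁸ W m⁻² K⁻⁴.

For two large parallel gray plates, q = σ(T₁⁴ − T₂⁴) / (1/ε₁ + 1/ε₂ − 1).
1/ε₁ + 1/ε₂ − 1 = 1/0.46 + 1/0.88 − 1 = 2.310.
T₁⁴ − T₂⁴ = 5.86×10^12 − 1.31×10^10 = 5.85×10^12 K⁴.
q = 5.67×10⁻⁸ × 5.85×10^12 / 2.310 = 1.44×10^5 W/m².

q ≈ 1.44×10^5 W/m²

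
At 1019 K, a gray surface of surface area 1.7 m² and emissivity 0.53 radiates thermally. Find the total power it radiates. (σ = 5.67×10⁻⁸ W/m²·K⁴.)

Stefan–Boltzmann: P = εσAT⁴ = 0.53 × 5.67×10⁻⁸ × 1.70 × (1019)⁴ = 0.53 × 5.67×10⁻⁸ × 1.70 × 1.08×10^12.
P = 55100 W.

P ≈ 55100 W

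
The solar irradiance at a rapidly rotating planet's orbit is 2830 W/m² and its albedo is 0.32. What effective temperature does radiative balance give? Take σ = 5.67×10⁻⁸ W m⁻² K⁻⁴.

Power absorbed = (1−a)S·πR²; power emitted = 4πR²σT⁴. Equating and cancelling πR²:
T = ((1−a)S / 4σ)^(1/4) = (1920 / (4 × 5.67×10⁻⁸))^(1/4) = (8.49×10^9)^(1/4).
T = 304 K.

T ≈ 304 K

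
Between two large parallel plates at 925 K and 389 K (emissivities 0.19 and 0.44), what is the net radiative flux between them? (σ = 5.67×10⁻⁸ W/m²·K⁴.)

For two large parallel gray plates, q = σ(T₁⁴ − T₂⁴) / (1/ε₁ + 1/ε₂ − 1).
1/ε₁ + 1/ε₂ − 1 = 1/0.19 + 1/0.44 − 1 = 6.536.
T₁⁴ − T₂⁴ = 7.32×10^11 − 2.29×10^10 = 7.09×10^11 K⁴.
q = 5.67×10⁻⁸ × 7.09×10^11 / 6.536 = 6150 W/m².

q ≈ 6150 W/m²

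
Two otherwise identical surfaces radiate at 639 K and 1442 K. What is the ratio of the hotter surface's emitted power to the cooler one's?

P ∝ T⁴, so the ratio is (1442/639)⁴ = (2.257)⁴ = 25.9.

ratio ≈ 25.9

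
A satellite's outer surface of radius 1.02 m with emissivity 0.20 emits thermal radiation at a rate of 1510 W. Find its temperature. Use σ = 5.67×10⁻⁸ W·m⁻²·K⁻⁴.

A = 4πr² = 4π × (1.02)² = 13.1 m².
From P = εσAT⁴, T = (P / εσA)^(1/4) = (1510 / (0.20 × 5.67×10⁻⁸ × 13.1))^(1/4).
T = (1.02×10^10)^(1/4) = 318 K.

T ≈ 318 K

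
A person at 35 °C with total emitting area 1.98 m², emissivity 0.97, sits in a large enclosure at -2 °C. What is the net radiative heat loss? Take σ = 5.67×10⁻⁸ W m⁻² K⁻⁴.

Convert: 35 °C = 308 K; -2 °C = 271 K.
Q = εσA(T⁴ − T_s⁴). T⁴ − T_s⁴ = (308)⁴ − (271)⁴ = 9.00×10^9 − 5.39×10^9 = 3.61×10^9 K⁴.
Q = 0.97 × 5.67×10⁻⁸ × 1.98 × 3.61×10^9 = 393 W.

Q ≈ 393 W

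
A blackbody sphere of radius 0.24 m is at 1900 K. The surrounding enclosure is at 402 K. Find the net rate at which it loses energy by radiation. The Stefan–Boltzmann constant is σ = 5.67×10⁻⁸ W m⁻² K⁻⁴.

Q ≈ 5.34×10^5 W

A = 4πr² = 4π × (0.24)² = 0.724 m².
Q = σA(T⁴ − T_s⁴). T⁴ − T_s⁴ = (1900)⁴ − (402)⁴ = 1.30×10^13 − 2.61×10^10 = 1.30×10^13 K⁴.
Q = 5.67×10⁻⁸ × 0.724 × 1.30×10^13 = 5.34×10^5 W.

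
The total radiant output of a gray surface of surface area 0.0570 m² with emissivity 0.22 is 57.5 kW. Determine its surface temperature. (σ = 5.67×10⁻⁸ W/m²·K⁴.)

From P = εσAT⁴, T = (P / εσA)^(1/4) = (57500 / (0.22 × 5.67×10⁻⁸ × 0.0570))^(1/4).
T = (8.09×10^13)^(1/4) = 3000 K.

T ≈ 3000 K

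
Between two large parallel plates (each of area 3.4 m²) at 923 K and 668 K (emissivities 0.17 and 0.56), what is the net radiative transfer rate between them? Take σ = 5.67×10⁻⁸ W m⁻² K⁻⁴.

For two large parallel gray plates, q = σ(T₁⁴ − T₂⁴) / (1/ε₁ + 1/ε₂ − 1).
1/ε₁ + 1/ε₂ − 1 = 1/0.17 + 1/0.56 − 1 = 6.668.
T₁⁴ − T₂⁴ = 7.26×10^11 − 1.99×10^11 = 5.27×10^11 K⁴.
q = 5.67×10⁻⁸ × 5.27×10^11 / 6.668 = 4480 W/m².
Q = q·A = 4480 × 3.4 = 15200 W.

Q ≈ 15200 W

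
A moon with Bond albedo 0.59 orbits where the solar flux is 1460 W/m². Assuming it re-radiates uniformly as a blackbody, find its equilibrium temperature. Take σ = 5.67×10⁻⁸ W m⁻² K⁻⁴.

T ≈ 227 K

Power absorbed = (1−a)S·πR²; power emitted = 4πR²σT⁴. Equating and cancelling πR²:
T = ((1−a)S / 4σ)^(1/4) = (599 / (4 × 5.67×10⁻⁸))^(1/4) = (2.64×10^9)^(1/4).
T = 227 K.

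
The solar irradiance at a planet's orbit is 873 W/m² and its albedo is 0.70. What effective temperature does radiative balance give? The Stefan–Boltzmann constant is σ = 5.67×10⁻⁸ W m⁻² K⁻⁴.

T ≈ 184 K

Power absorbed = (1−a)S·πR²; power emitted = 4πR²σT⁴. Equating and cancelling πR²:
T = ((1−a)S / 4σ)^(1/4) = (262 / (4 × 5.67×10⁻⁸))^(1/4) = (1.15×10^9)^(1/4).
T = 184 K.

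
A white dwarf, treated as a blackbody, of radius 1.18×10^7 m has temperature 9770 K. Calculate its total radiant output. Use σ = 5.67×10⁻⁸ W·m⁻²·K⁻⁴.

A = 4πr² = 4π × (1.18×10^7)² = 1.75×10^15 m².
P = σAT⁴ = 5.67×10⁻⁸ × 1.75×10^15 × (9770)⁴ = 5.67×10⁻⁸ × 1.75×10^15 × 9.11×10^15.
P = 9.04×10^23 W.

P ≈ 9.04×10^23 W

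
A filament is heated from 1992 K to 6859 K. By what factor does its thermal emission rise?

ratio ≈ 141

P ∝ T⁴, so the ratio is (6859/1992)⁴ = (3.443)⁴ = 141.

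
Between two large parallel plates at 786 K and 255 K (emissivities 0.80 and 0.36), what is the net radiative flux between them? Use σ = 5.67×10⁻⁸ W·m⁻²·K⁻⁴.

For two large parallel gray plates, q = σ(T₁⁴ − T₂⁴) / (1/ε₁ + 1/ε₂ − 1).
1/ε₁ + 1/ε₂ − 1 = 1/0.80 + 1/0.36 − 1 = 3.028.
T₁⁴ − T₂⁴ = 3.82×10^11 − 4.23×10^9 = 3.77×10^11 K⁴.
q = 5.67×10⁻⁸ × 3.77×10^11 / 3.028 = 7070 W/m².

q ≈ 7070 W/m²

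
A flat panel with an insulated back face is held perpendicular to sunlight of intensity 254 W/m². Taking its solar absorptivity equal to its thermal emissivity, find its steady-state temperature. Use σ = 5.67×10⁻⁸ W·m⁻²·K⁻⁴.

Absorbed flux αS = emitted flux εσT⁴ (one radiating face); with α = ε, T = (S/σ)^(1/4).
T = (254 / 5.67×10⁻⁸)^(1/4) = (4.48×10^9)^(1/4).
T = 259 K.

T ≈ 259 K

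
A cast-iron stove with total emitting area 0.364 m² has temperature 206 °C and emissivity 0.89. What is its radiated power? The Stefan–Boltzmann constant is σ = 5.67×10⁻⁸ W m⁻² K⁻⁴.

P ≈ 967 W

206 °C = 479 K.
Stefan–Boltzmann: P = εσAT⁴ = 0.89 × 5.67×10⁻⁸ × 0.364 × (479)⁴ = 0.89 × 5.67×10⁻⁸ × 0.364 × 5.26×10^10.
P = 967 W.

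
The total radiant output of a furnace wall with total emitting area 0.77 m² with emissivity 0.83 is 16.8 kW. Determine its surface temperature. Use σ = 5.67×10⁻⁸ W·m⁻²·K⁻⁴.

From P = εσAT⁴, T = (P / εσA)^(1/4) = (16800 / (0.83 × 5.67×10⁻⁸ × 0.770))^(1/4).
T = (4.64×10^11)^(1/4) = 825 K.

T ≈ 825 K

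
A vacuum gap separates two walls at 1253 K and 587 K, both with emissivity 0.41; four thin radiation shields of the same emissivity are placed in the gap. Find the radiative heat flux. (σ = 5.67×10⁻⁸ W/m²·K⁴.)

Each of the 5 gaps contributes resistance (2/ε − 1) = 2/0.41 − 1 = 3.878; total = 19.39.
q = σ(T₁⁴ − T₂⁴) / 19.39 = 5.67×10⁻⁸ × 2.35×10^12 / 19.39 = 6860 W/m².

q ≈ 6860 W/m²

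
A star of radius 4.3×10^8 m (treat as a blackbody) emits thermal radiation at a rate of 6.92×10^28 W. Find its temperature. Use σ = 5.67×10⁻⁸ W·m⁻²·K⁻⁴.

A = 4πr² = 4π × (4.3×10^8)² = 2.32×10^18 m².
From P = σAT⁴, T = (P / σA)^(1/4) = (6.92×10^28 / (5.67×10⁻⁸ × 2.32×10^18))^(1/4).
T = (5.25×10^17)^(1/4) = 26900 K.

T ≈ 26900 K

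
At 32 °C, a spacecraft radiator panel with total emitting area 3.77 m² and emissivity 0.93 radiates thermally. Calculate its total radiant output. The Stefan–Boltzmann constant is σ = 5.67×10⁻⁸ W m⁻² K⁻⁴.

32 °C = 305 K.
P = εσAT⁴ = 0.93 × 5.67×10⁻⁸ × 3.77 × (305)⁴ = 0.93 × 5.67×10⁻⁸ × 3.77 × 8.65×10^9.
P = 1720 W.

P ≈ 1720 W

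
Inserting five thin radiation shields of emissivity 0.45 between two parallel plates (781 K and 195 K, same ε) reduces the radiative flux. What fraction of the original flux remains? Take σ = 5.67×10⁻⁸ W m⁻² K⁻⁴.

With N identical shields there are N+1 = 6 gaps in series, each with the same radiative resistance, so the flux falls to 1/(N+1) of its unshielded value.

ratio ≈ 0.167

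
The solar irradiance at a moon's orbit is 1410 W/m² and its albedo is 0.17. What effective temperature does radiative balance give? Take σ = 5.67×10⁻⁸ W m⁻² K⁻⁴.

T ≈ 268 K

Power absorbed = (1−a)S·πR²; power emitted = 4πR²σT⁴. Equating and cancelling πR²:
T = ((1−a)S / 4σ)^(1/4) = (1170 / (4 × 5.67×10⁻⁸))^(1/4) = (5.16×10^9)^(1/4).
T = 268 K.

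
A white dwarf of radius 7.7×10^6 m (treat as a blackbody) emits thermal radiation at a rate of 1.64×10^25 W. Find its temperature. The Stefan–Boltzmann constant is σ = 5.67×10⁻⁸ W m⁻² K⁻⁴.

A = 4πr² = 4π × (7.7×10^6)² = 7.45×10^14 m².
From P = σAT⁴, T = (P / σA)^(1/4) = (1.64×10^25 / (5.67×10⁻⁸ × 7.45×10^14))^(1/4).
T = (3.88×10^17)^(1/4) = 25000 K.

T ≈ 25000 K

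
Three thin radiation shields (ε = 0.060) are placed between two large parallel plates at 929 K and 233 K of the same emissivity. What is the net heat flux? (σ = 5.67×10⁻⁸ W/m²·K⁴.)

q ≈ 325 W/m²

Each of the 4 gaps contributes resistance (2/ε − 1) = 2/0.060 − 1 = 32.33; total = 129.3.
q = σ(T₁⁴ − T₂⁴) / 129.3 = 5.67×10⁻⁸ × 7.42×10^11 / 129.3 = 325 W/m².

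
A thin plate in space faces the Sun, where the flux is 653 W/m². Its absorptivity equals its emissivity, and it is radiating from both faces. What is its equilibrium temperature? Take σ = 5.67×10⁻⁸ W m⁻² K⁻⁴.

Absorbed flux αS = emitted flux 2εσT⁴ per unit area; with α = ε this gives T = (S/2σ)^(1/4).
T = (653 / (2 × 5.67×10⁻⁸))^(1/4) = (5.76×10^9)^(1/4).
T = 275 K.

T ≈ 275 K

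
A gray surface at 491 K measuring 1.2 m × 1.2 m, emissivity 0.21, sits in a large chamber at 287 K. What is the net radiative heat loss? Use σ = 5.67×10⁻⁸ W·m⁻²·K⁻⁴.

Q ≈ 880 W

A = 1.2 × 1.2 = 1.44 m².
Q = εσA(T⁴ − T_s⁴). T⁴ − T_s⁴ = (491)⁴ − (287)⁴ = 5.81×10^10 − 6.78×10^9 = 5.13×10^10 K⁴.
Q = 0.21 × 5.67×10⁻⁸ × 1.44 × 5.13×10^10 = 880 W.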